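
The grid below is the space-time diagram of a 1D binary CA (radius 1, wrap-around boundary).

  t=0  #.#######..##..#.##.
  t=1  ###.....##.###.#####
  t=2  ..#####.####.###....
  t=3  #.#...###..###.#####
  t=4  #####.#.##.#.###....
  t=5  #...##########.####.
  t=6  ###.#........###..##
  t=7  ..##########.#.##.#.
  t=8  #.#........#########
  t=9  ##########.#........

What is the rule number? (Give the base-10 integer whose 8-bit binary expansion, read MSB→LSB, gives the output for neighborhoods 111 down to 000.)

125

  [7] ### => .  t=0,i=3
  [6] ##. => #  t=0,i=8
  [5] #.# => #  t=0,i=1
  [4] #.. => #  t=0,i=9
  [3] .## => #  t=0,i=2
  [2] .#. => #  t=0,i=0
  [1] ..# => .  t=0,i=10
  [0] ... => #  t=1,i=4
  bits 01111101 = 125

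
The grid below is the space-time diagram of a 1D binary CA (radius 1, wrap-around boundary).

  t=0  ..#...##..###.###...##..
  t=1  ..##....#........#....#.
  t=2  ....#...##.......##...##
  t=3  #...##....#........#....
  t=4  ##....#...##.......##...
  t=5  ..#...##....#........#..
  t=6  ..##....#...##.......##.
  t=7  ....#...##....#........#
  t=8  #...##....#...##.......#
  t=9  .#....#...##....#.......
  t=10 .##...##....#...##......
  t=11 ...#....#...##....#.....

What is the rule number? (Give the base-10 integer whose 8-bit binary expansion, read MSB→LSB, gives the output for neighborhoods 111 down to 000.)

  ### -> .   bit 7 = 0  t=0,i=11
  ##. -> .   bit 6 = 0  t=0,i=7
  #.# -> .   bit 5 = 0  t=0,i=13
  #.. -> #   bit 4 = 1  t=0,i=3
  .## -> .   bit 3 = 0  t=0,i=6
  .#. -> #   bit 2 = 1  t=0,i=2
  ..# -> .   bit 1 = 0  t=0,i=1
  ... -> .   bit 0 = 0  t=0,i=0
  bits 00010100 = 20

20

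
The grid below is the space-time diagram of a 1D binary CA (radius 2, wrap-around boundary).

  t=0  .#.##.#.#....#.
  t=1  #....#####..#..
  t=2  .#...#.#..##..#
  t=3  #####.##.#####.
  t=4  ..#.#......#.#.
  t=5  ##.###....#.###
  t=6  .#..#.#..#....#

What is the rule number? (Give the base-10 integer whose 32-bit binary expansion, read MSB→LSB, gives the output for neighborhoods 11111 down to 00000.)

  ##### -> #   bit 31 = 1  t=1,i=7
  ####. -> .   bit 30 = 0  t=1,i=8
  ###.# -> #   bit 29 = 1  t=3,i=4
  ###.. -> .   bit 28 = 0  t=1,i=9
  ##.## -> .   bit 27 = 0  t=3,i=5
  ##.#. -> #   bit 26 = 1  t=0,i=5
  ##..# -> #   bit 25 = 1  t=1,i=10
  ##... -> #   bit 24 = 1  t=5,i=6
  #.### -> .   bit 23 = 0  t=3,i=0
  #.##. -> .   bit 22 = 0  t=0,i=3
  #.#.# -> #   bit 21 = 1  t=0,i=6
  #.#.. -> #   bit 20 = 1  t=0,i=8
  #..## -> #   bit 19 = 1  t=2,i=9
  #..#. -> #   bit 18 = 1  t=0,i=0
  #...# -> #   bit 17 = 1  t=2,i=3
  #.... -> .   bit 16 = 0  t=0,i=10
  .#### -> .   bit 15 = 0  t=1,i=6
  .###. -> #   bit 14 = 1  t=5,i=4
  .##.# -> .   bit 13 = 0  t=0,i=4
  .##.. -> #   bit 12 = 1  t=2,i=11
  .#.## -> .   bit 11 = 0  t=0,i=2
  .#.#. -> #   bit 10 = 1  t=0,i=7
  .#..# -> .   bit 9 = 0  t=0,i=14
  .#... -> #   bit 8 = 1  t=0,i=9
  ..### -> #   bit 7 = 1  t=1,i=5
  ..##. -> #   bit 6 = 1  t=2,i=10
  ..#.# -> .   bit 5 = 0  t=0,i=1
  ..#.. -> .   bit 4 = 0  t=0,i=13
  ...## -> .   bit 3 = 0  t=1,i=4
  ...#. -> #   bit 2 = 1  t=0,i=12
  ....# -> .   bit 1 = 0  t=0,i=11
  ..... -> .   bit 0 = 0  t=4,i=7
  bits 10100111001111100101010111000100 = 2805880260

2805880260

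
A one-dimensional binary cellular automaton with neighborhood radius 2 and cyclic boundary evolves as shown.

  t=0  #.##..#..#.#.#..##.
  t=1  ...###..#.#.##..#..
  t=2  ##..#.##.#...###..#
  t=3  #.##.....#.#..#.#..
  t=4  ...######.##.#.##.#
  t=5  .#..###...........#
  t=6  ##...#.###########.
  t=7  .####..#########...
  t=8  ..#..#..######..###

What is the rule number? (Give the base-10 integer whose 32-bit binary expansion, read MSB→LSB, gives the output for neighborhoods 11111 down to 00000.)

2207765575

  nb #####: next=#  (t=4,i=5, bit31=1)
  nb ####.: next=.  (t=4,i=7, bit30=0)
  nb ###.#: next=.  (t=4,i=8, bit29=0)
  nb ###..: next=.  (t=1,i=5, bit28=0)
  nb ##.##: next=.  (t=4,i=9, bit27=0)
  nb ##.#.: next=.  (t=0,i=18, bit26=0)
  nb ##..#: next=#  (t=0,i=4, bit25=1)
  nb ##...: next=#  (t=3,i=4, bit24=1)
  nb #.###: next=#  (t=6,i=7, bit23=1)
  nb #.##.: next=.  (t=0,i=2, bit22=0)
  nb #.#.#: next=.  (t=0,i=0, bit21=0)
  nb #.#..: next=#  (t=0,i=13, bit20=1)
  nb #..##: next=.  (t=0,i=15, bit19=0)
  nb #..#.: next=#  (t=0,i=5, bit18=1)
  nb #...#: next=#  (t=2,i=11, bit17=1)
  nb #....: next=#  (t=1,i=18, bit16=1)
  nb .####: next=#  (t=4,i=4, bit15=1)
  nb .###.: next=#  (t=1,i=4, bit14=1)
  nb .##.#: next=.  (t=0,i=17, bit13=0)
  nb .##..: next=#  (t=0,i=3, bit12=1)
  nb .#.##: next=.  (t=0,i=1, bit11=0)
  nb .#.#.: next=#  (t=0,i=10, bit10=1)
  nb .#..#: next=.  (t=0,i=7, bit9=0)
  nb .#...: next=.  (t=1,i=17, bit8=0)
  nb ..###: next=.  (t=1,i=3, bit7=0)
  nb ..##.: next=#  (t=0,i=16, bit6=1)
  nb ..#.#: next=.  (t=0,i=9, bit5=0)
  nb ..#..: next=.  (t=0,i=6, bit4=0)
  nb ...##: next=.  (t=1,i=2, bit3=0)
  nb ...#.: next=#  (t=3,i=8, bit2=1)
  nb ....#: next=#  (t=1,i=1, bit1=1)
  nb .....: next=#  (t=1,i=0, bit0=1)
  bits 10000011100101111101010001000111 = 2207765575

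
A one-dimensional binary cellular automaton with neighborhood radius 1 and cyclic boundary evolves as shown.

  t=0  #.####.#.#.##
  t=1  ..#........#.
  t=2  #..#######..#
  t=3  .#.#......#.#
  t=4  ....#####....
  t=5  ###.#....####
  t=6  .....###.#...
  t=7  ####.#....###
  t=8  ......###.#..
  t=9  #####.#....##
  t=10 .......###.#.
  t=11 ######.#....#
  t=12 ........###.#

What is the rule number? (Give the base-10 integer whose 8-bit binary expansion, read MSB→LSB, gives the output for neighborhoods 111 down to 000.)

  ### -> .   bit 7 = 0  t=0,i=3
  ##. -> .   bit 6 = 0  t=0,i=0
  #.# -> .   bit 5 = 0  t=0,i=1
  #.. -> #   bit 4 = 1  t=1,i=3
  .## -> #   bit 3 = 1  t=0,i=2
  .#. -> .   bit 2 = 0  t=0,i=7
  ..# -> .   bit 1 = 0  t=1,i=1
  ... -> #   bit 0 = 1  t=1,i=0
  bits 00011001 = 25

25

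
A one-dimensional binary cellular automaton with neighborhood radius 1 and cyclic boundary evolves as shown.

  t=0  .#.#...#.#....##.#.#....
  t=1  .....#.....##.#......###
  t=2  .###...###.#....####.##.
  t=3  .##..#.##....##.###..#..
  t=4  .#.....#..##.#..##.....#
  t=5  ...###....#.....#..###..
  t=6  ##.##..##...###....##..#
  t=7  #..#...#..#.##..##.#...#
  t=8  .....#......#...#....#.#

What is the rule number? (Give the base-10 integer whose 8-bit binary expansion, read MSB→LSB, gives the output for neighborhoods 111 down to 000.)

137

  nb ###: next=#  (t=1,i=22, bit7=1)
  nb ##.: next=.  (t=0,i=15, bit6=0)
  nb #.#: next=.  (t=0,i=2, bit5=0)
  nb #..: next=.  (t=0,i=4, bit4=0)
  nb .##: next=#  (t=0,i=14, bit3=1)
  nb .#.: next=.  (t=0,i=1, bit2=0)
  nb ..#: next=.  (t=0,i=0, bit1=0)
  nb ...: next=#  (t=0,i=5, bit0=1)
  bits 10001001 = 137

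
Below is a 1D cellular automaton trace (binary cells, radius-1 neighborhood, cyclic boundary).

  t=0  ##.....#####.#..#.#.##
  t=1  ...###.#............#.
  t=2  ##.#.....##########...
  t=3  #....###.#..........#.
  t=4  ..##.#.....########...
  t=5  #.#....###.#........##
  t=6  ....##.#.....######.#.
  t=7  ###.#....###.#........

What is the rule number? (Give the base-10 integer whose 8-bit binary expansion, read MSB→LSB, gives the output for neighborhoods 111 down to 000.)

  [7] ### => .  t=0,i=0
  [6] ##. => .  t=0,i=1
  [5] #.# => .  t=0,i=12
  [4] #.. => .  t=0,i=2
  [3] .## => #  t=0,i=7
  [2] .#. => .  t=0,i=13
  [1] ..# => .  t=0,i=6
  [0] ... => #  t=0,i=3
  bits 00001001 = 9

9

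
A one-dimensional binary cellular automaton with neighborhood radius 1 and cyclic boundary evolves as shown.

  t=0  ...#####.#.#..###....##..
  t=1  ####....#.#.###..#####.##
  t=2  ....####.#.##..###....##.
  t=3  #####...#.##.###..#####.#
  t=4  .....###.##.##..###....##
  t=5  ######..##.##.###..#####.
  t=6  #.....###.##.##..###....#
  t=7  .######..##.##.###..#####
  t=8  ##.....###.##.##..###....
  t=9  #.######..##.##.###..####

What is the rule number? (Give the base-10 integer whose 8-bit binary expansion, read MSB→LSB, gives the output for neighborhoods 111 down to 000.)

59

  nb ###: next=.  (t=0,i=4, bit7=0)
  nb ##.: next=.  (t=0,i=7, bit6=0)
  nb #.#: next=#  (t=0,i=8, bit5=1)
  nb #..: next=#  (t=0,i=12, bit4=1)
  nb .##: next=#  (t=0,i=3, bit3=1)
  nb .#.: next=.  (t=0,i=9, bit2=0)
  nb ..#: next=#  (t=0,i=2, bit1=1)
  nb ...: next=#  (t=0,i=0, bit0=1)
  bits 00111011 = 59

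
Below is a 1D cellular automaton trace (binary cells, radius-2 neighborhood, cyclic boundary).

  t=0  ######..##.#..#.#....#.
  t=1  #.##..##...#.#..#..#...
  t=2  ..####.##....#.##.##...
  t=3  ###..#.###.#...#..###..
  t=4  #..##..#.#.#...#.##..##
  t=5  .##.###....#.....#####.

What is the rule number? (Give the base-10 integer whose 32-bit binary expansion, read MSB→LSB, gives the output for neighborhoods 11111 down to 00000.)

  ##### -> #   bit 31 = 1  t=0,i=2
  ####. -> .   bit 30 = 0  t=0,i=4
  ###.# -> #   bit 29 = 1  t=2,i=5
  ###.. -> .   bit 28 = 0  t=0,i=5
  ##.## -> .   bit 27 = 0  t=2,i=6
  ##.#. -> .   bit 26 = 0  t=0,i=10
  ##..# -> #   bit 25 = 1  t=0,i=6
  ##... -> #   bit 24 = 1  t=1,i=8
  #.### -> #   bit 23 = 1  t=0,i=0
  #.##. -> #   bit 22 = 1  t=1,i=2
  #.#.# -> .   bit 21 = 0  t=4,i=9
  #.#.. -> #   bit 20 = 1  t=0,i=11
  #..## -> #   bit 19 = 1  t=0,i=7
  #..#. -> #   bit 18 = 1  t=0,i=13
  #...# -> .   bit 17 = 0  t=1,i=9
  #.... -> .   bit 16 = 0  t=0,i=18
  .#### -> .   bit 15 = 0  t=0,i=1
  .###. -> .   bit 14 = 0  t=3,i=1
  .##.# -> .   bit 13 = 0  t=0,i=9
  .##.. -> #   bit 12 = 1  t=1,i=3
  .#.## -> .   bit 11 = 0  t=0,i=22
  .#.#. -> .   bit 10 = 0  t=0,i=15
  .#..# -> .   bit 9 = 0  t=0,i=12
  .#... -> .   bit 8 = 0  t=0,i=17
  ..### -> #   bit 7 = 1  t=2,i=2
  ..##. -> .   bit 6 = 0  t=0,i=8
  ..#.# -> .   bit 5 = 0  t=0,i=14
  ..#.. -> #   bit 4 = 1  t=1,i=16
  ...## -> #   bit 3 = 1  t=2,i=1
  ...#. -> .   bit 2 = 0  t=0,i=20
  ....# -> #   bit 1 = 1  t=0,i=19
  ..... -> .   bit 0 = 0  t=2,i=22
  bits 10100011110111000001000010011010 = 2749108378

2749108378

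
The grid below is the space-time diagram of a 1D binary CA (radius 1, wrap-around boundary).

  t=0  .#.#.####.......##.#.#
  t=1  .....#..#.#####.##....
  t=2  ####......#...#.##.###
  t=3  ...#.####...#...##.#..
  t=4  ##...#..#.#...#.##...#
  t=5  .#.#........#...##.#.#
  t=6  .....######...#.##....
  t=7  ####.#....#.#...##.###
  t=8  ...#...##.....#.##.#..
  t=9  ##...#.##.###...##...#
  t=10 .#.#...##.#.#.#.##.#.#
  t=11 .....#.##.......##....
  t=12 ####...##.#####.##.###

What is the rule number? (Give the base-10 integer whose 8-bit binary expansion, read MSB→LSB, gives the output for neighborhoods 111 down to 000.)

73

  ###|.  b7=0 t=0,i=6
  ##.|#  b6=1 t=0,i=8
  #.#|.  b5=0 t=0,i=0
  #..|.  b4=0 t=0,i=9
  .##|#  b3=1 t=0,i=5
  .#.|.  b2=0 t=0,i=1
  ..#|.  b1=0 t=0,i=15
  ...|#  b0=1 t=0,i=10
  bits 01001001 = 73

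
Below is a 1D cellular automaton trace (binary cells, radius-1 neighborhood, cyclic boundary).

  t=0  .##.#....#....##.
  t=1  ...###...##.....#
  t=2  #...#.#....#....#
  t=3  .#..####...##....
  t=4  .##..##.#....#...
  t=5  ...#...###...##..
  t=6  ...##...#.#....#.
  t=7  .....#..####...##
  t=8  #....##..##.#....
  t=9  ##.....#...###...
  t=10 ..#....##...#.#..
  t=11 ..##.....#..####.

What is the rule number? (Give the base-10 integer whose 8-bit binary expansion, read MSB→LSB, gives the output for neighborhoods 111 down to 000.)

  [7] ### => #  t=1,i=4
  [6] ##. => .  t=0,i=2
  [5] #.# => #  t=0,i=3
  [4] #.. => #  t=0,i=5
  [3] .## => .  t=0,i=1
  [2] .#. => #  t=0,i=4
  [1] ..# => .  t=0,i=0
  [0] ... => .  t=0,i=6
  bits 10110100 = 180

180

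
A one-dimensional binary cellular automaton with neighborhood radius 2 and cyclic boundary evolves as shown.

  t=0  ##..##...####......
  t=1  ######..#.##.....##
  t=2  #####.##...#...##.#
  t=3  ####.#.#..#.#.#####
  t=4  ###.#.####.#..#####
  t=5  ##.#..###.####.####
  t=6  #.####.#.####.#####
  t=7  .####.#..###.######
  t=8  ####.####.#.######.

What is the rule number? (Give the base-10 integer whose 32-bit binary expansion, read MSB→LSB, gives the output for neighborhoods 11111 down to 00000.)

  nb #####: next=#  (t=1,i=0, bit31=1)
  nb ####.: next=#  (t=0,i=11, bit30=1)
  nb ###.#: next=.  (t=2,i=4, bit29=0)
  nb ###..: next=.  (t=0,i=12, bit28=0)
  nb ##.##: next=#  (t=2,i=5, bit27=1)
  nb ##.#.: next=#  (t=3,i=4, bit26=1)
  nb ##..#: next=#  (t=0,i=2, bit25=1)
  nb ##...: next=.  (t=0,i=6, bit24=0)
  nb #.###: next=#  (t=2,i=18, bit23=1)
  nb #.##.: next=.  (t=1,i=10, bit22=0)
  nb #.#.#: next=.  (t=3,i=5, bit21=0)
  nb #.#..: next=#  (t=3,i=7, bit20=1)
  nb #..##: next=#  (t=0,i=3, bit19=1)
  nb #..#.: next=#  (t=1,i=7, bit18=1)
  nb #...#: next=.  (t=0,i=7, bit17=0)
  nb #....: next=.  (t=0,i=14, bit16=0)
  nb .####: next=#  (t=0,i=10, bit15=1)
  nb .###.: next=#  (t=5,i=7, bit14=1)
  nb .##.#: next=#  (t=2,i=16, bit13=1)
  nb .##..: next=#  (t=0,i=1, bit12=1)
  nb .#.##: next=.  (t=1,i=9, bit11=0)
  nb .#.#.: next=#  (t=3,i=6, bit10=1)
  nb .#..#: next=#  (t=3,i=8, bit9=1)
  nb .#...: next=#  (t=2,i=12, bit8=1)
  nb ..###: next=.  (t=0,i=9, bit7=0)
  nb ..##.: next=#  (t=0,i=0, bit6=1)
  nb ..#.#: next=.  (t=1,i=8, bit5=0)
  nb ..#..: next=.  (t=2,i=11, bit4=0)
  nb ...##: next=#  (t=0,i=8, bit3=1)
  nb ...#.: next=#  (t=2,i=10, bit2=1)
  nb ....#: next=#  (t=0,i=17, bit1=1)
  nb .....: next=.  (t=0,i=15, bit0=0)
  bits 11001110100111001111011101001110 = 3466393422

3466393422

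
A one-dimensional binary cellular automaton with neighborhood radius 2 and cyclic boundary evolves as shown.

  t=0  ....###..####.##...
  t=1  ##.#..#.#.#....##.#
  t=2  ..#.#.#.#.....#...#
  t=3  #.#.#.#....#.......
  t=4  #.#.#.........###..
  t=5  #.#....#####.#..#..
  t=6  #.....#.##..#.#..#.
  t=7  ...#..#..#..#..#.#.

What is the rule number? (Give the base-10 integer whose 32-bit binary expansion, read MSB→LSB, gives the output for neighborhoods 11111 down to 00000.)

2510852649

  [31] ##### => #  t=5,i=9
  [30] ####. => .  t=0,i=11
  [29] ###.# => .  t=0,i=12
  [28] ###.. => #  t=0,i=6
  [27] ##.## => .  t=0,i=13
  [26] ##.#. => #  t=1,i=2
  [25] ##..# => .  t=0,i=7
  [24] ##... => #  t=0,i=16
  [23] #.### => #  t=1,i=18
  [22] #.##. => .  t=0,i=14
  [21] #.#.# => #  t=1,i=8
  [20] #.#.. => .  t=1,i=3
  [19] #..## => #  t=0,i=8
  [18] #..#. => .  t=1,i=5
  [17] #...# => .  t=2,i=16
  [16] #.... => .  t=0,i=17
  [15] .#### => #  t=0,i=10
  [14] .###. => .  t=0,i=5
  [13] .##.# => .  t=1,i=16
  [12] .##.. => #  t=0,i=15
  [11] .#.## => .  t=6,i=7
  [10] .#.#. => .  t=1,i=7
  [9] .#..# => #  t=1,i=4
  [8] .#... => .  t=1,i=11
  [7] ..### => .  t=0,i=4
  [6] ..##. => .  t=1,i=15
  [5] ..#.# => #  t=1,i=6
  [4] ..#.. => .  t=2,i=14
  [3] ...## => #  t=0,i=3
  [2] ...#. => .  t=2,i=13
  [1] ....# => .  t=0,i=2
  [0] ..... => #  t=0,i=0
  bits 10010101101010001001001000101001 = 2510852649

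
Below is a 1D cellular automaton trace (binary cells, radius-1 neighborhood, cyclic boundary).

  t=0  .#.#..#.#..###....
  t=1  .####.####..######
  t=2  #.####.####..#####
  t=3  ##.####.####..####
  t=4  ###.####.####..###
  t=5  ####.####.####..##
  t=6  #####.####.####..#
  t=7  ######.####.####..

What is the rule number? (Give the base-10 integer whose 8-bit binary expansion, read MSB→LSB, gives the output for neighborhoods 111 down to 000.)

245

  [7] ### => #  t=0,i=12
  [6] ##. => #  t=0,i=13
  [5] #.# => #  t=0,i=2
  [4] #.. => #  t=0,i=4
  [3] .## => .  t=0,i=11
  [2] .#. => #  t=0,i=1
  [1] ..# => .  t=0,i=0
  [0] ... => #  t=0,i=15
  bits 11110101 = 245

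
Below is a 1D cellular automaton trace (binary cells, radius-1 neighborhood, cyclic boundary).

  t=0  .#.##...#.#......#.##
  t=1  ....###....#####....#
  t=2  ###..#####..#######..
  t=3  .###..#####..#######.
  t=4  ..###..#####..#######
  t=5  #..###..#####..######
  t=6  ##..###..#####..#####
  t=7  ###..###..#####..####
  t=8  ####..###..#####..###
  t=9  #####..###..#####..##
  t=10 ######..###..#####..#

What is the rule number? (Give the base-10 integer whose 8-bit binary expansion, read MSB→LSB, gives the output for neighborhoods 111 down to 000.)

  ### -> #   bit 7 = 1  t=1,i=5
  ##. -> #   bit 6 = 1  t=0,i=4
  #.# -> .   bit 5 = 0  t=0,i=0
  #.. -> #   bit 4 = 1  t=0,i=5
  .## -> .   bit 3 = 0  t=0,i=3
  .#. -> .   bit 2 = 0  t=0,i=1
  ..# -> .   bit 1 = 0  t=0,i=7
  ... -> #   bit 0 = 1  t=0,i=6
  bits 11010001 = 209

209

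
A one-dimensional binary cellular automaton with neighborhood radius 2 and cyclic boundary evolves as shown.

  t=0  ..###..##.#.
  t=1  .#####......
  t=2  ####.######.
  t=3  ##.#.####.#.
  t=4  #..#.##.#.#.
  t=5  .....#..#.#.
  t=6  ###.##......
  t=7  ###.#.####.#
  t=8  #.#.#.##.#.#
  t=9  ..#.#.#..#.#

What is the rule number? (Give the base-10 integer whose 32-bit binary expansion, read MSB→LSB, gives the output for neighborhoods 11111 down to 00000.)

3017916573

  [31] ##### => #  t=1,i=3
  [30] ####. => .  t=1,i=4
  [29] ###.# => #  t=2,i=3
  [28] ###.. => #  t=0,i=4
  [27] ##.## => .  t=2,i=4
  [26] ##.#. => .  t=0,i=9
  [25] ##..# => #  t=0,i=5
  [24] ##... => #  t=1,i=6
  [23] #.### => #  t=2,i=0
  [22] #.##. => #  t=3,i=0
  [21] #.#.# => #  t=3,i=3
  [20] #.#.. => .  t=0,i=10
  [19] #..## => .  t=0,i=6
  [18] #..#. => .  t=4,i=2
  [17] #...# => .  t=0,i=0
  [16] #.... => #  t=1,i=7
  [15] .#### => #  t=1,i=2
  [14] .###. => #  t=0,i=3
  [13] .##.# => .  t=0,i=8
  [12] .##.. => .  t=6,i=5
  [11] .#.## => .  t=3,i=4
  [10] .#.#. => .  t=4,i=9
  [9] .#..# => .  t=4,i=1
  [8] .#... => .  t=0,i=11
  [7] ..### => #  t=0,i=2
  [6] ..##. => .  t=0,i=7
  [5] ..#.# => .  t=4,i=3
  [4] ..#.. => #  t=5,i=5
  [3] ...## => #  t=0,i=1
  [2] ...#. => #  t=5,i=4
  [1] ....# => .  t=1,i=11
  [0] ..... => #  t=1,i=8
  bits 10110011111000011100000010011101 = 3017916573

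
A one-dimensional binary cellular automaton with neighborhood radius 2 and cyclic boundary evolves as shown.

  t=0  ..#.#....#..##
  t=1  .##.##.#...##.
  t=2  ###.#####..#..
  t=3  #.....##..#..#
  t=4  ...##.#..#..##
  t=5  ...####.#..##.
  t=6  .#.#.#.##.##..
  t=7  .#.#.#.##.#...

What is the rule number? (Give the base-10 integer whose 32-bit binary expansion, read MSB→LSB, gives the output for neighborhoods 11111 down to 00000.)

3296469475

  ##### -> #   bit 31 = 1  t=2,i=6
  ####. -> #   bit 30 = 1  t=2,i=7
  ###.# -> .   bit 29 = 0  t=2,i=2
  ###.. -> .   bit 28 = 0  t=2,i=8
  ##.## -> .   bit 27 = 0  t=1,i=3
  ##.#. -> #   bit 26 = 1  t=1,i=6
  ##..# -> .   bit 25 = 0  t=0,i=0
  ##... -> .   bit 24 = 0  t=3,i=1
  #.### -> .   bit 23 = 0  t=2,i=4
  #.##. -> #   bit 22 = 1  t=1,i=4
  #.#.# -> #   bit 21 = 1  t=6,i=3
  #.#.. -> #   bit 20 = 1  t=0,i=4
  #..## -> #   bit 19 = 1  t=0,i=11
  #..#. -> #   bit 18 = 1  t=0,i=1
  #...# -> .   bit 17 = 0  t=1,i=9
  #.... -> .   bit 16 = 0  t=0,i=6
  .#### -> .   bit 15 = 0  t=2,i=5
  .###. -> .   bit 14 = 0  t=2,i=1
  .##.# -> #   bit 13 = 1  t=1,i=2
  .##.. -> .   bit 12 = 0  t=0,i=13
  .#.## -> .   bit 11 = 0  t=6,i=6
  .#.#. -> .   bit 10 = 0  t=0,i=3
  .#..# -> .   bit 9 = 0  t=0,i=10
  .#... -> #   bit 8 = 1  t=0,i=5
  ..### -> #   bit 7 = 1  t=2,i=0
  ..##. -> #   bit 6 = 1  t=0,i=12
  ..#.# -> #   bit 5 = 1  t=0,i=2
  ..#.. -> .   bit 4 = 0  t=0,i=9
  ...## -> .   bit 3 = 0  t=1,i=10
  ...#. -> .   bit 2 = 0  t=0,i=8
  ....# -> #   bit 1 = 1  t=0,i=7
  ..... -> #   bit 0 = 1  t=3,i=3
  bits 11000100011111000010000111100011 = 3296469475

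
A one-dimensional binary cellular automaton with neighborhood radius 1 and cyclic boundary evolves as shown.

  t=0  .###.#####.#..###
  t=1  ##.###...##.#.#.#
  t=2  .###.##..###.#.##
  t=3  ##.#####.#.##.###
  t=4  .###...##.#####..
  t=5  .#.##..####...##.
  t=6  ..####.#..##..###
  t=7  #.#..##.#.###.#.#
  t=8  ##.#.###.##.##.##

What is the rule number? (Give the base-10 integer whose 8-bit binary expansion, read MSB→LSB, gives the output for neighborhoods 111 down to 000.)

  nb ###: next=.  (t=0,i=2, bit7=0)
  nb ##.: next=#  (t=0,i=3, bit6=1)
  nb #.#: next=#  (t=0,i=0, bit5=1)
  nb #..: next=#  (t=0,i=12, bit4=1)
  nb .##: next=#  (t=0,i=1, bit3=1)
  nb .#.: next=.  (t=0,i=11, bit2=0)
  nb ..#: next=.  (t=0,i=13, bit1=0)
  nb ...: next=.  (t=1,i=7, bit0=0)
  bits 01111000 = 120

120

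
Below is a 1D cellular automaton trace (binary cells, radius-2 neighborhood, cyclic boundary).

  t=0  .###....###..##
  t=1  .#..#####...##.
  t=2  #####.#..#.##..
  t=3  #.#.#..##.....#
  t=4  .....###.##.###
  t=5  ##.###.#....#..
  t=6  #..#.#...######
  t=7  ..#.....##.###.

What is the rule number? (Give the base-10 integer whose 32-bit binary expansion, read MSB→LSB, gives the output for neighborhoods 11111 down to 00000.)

  ##### -> #   bit 31 = 1  t=1,i=6
  ####. -> .   bit 30 = 0  t=1,i=7
  ###.# -> #   bit 29 = 1  t=2,i=4
  ###.. -> .   bit 28 = 0  t=0,i=3
  ##.## -> .   bit 27 = 0  t=0,i=0
  ##.#. -> .   bit 26 = 0  t=2,i=5
  ##..# -> .   bit 25 = 0  t=0,i=11
  ##... -> #   bit 24 = 1  t=0,i=4
  #.### -> #   bit 23 = 1  t=0,i=1
  #.##. -> .   bit 22 = 0  t=2,i=11
  #.#.# -> .   bit 21 = 0  t=3,i=2
  #.#.. -> .   bit 20 = 0  t=2,i=6
  #..## -> #   bit 19 = 1  t=0,i=12
  #..#. -> #   bit 18 = 1  t=1,i=0
  #...# -> .   bit 17 = 0  t=1,i=10
  #.... -> #   bit 16 = 1  t=0,i=5
  .#### -> .   bit 15 = 0  t=1,i=5
  .###. -> .   bit 14 = 0  t=0,i=2
  .##.# -> .   bit 13 = 0  t=0,i=14
  .##.. -> .   bit 12 = 0  t=1,i=13
  .#.## -> .   bit 11 = 0  t=2,i=10
  .#.#. -> .   bit 10 = 0  t=3,i=3
  .#..# -> #   bit 9 = 1  t=1,i=2
  .#... -> .   bit 8 = 0  t=5,i=8
  ..### -> #   bit 7 = 1  t=0,i=8
  ..##. -> #   bit 6 = 1  t=0,i=13
  ..#.# -> .   bit 5 = 0  t=2,i=9
  ..#.. -> #   bit 4 = 1  t=1,i=1
  ...## -> #   bit 3 = 1  t=0,i=7
  ...#. -> #   bit 2 = 1  t=5,i=11
  ....# -> #   bit 1 = 1  t=0,i=6
  ..... -> .   bit 0 = 0  t=3,i=11
  bits 10100001100011010000001011011110 = 2710373086

2710373086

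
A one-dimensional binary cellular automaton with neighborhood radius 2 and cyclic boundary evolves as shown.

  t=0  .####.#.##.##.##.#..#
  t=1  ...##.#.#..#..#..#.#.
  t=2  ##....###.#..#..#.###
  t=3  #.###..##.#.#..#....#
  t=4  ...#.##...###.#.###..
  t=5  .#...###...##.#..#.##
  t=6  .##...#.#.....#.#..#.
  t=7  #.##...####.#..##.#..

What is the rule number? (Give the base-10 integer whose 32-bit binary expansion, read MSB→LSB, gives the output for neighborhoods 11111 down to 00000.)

3816641794

  #####|#  b31=1 t=2,i=20
  ####.|#  b30=1 t=0,i=3
  ###.#|#  b29=1 t=0,i=4
  ###..|.  b28=0 t=2,i=1
  ##.##|.  b27=0 t=0,i=10
  ##.#.|.  b26=0 t=0,i=5
  ##..#|#  b25=1 t=3,i=5
  ##...|#  b24=1 t=2,i=2
  #.###|.  b23=0 t=0,i=1
  #.##.|#  b22=1 t=0,i=8
  #.#.#|#  b21=1 t=0,i=6
  #.#..|#  b20=1 t=0,i=17
  #..##|#  b19=1 t=3,i=6
  #..#.|#  b18=1 t=0,i=19
  #...#|.  b17=0 t=4,i=8
  #....|#  b16=1 t=1,i=0
  .####|.  b15=0 t=0,i=2
  .###.|#  b14=1 t=2,i=7
  .##.#|.  b13=0 t=0,i=9
  .##..|#  b12=1 t=4,i=6
  .#.##|.  b11=0 t=0,i=0
  .#.#.|#  b10=1 t=1,i=7
  .#..#|.  b9=0 t=0,i=18
  .#...|#  b8=1 t=1,i=20
  ..###|.  b7=0 t=2,i=6
  ..##.|.  b6=0 t=1,i=3
  ..#.#|.  b5=0 t=0,i=20
  ..#..|.  b4=0 t=1,i=11
  ...##|.  b3=0 t=1,i=2
  ...#.|.  b2=0 t=4,i=2
  ....#|#  b1=1 t=1,i=1
  .....|.  b0=0 t=4,i=0
  bits 11100011011111010101010100000010 = 3816641794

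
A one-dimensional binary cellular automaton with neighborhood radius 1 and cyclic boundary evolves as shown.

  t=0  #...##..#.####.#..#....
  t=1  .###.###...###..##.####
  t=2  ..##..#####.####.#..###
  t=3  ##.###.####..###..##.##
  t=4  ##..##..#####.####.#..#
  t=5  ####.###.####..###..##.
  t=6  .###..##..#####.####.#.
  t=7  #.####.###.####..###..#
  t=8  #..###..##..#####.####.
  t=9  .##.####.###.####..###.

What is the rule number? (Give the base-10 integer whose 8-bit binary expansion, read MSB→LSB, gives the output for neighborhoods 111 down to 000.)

  ###|#  b7=1 t=0,i=11
  ##.|#  b6=1 t=0,i=5
  #.#|.  b5=0 t=0,i=9
  #..|#  b4=1 t=0,i=1
  .##|.  b3=0 t=0,i=4
  .#.|.  b2=0 t=0,i=0
  ..#|#  b1=1 t=0,i=3
  ...|#  b0=1 t=0,i=2
  bits 11010011 = 211

211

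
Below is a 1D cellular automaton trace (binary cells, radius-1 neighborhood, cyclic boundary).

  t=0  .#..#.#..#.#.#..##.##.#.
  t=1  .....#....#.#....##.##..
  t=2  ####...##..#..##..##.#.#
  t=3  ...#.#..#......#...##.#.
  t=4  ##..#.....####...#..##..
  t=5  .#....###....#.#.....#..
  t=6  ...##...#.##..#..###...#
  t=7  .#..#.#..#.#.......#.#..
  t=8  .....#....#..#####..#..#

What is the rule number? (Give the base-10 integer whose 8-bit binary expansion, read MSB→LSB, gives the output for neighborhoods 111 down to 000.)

  ### -> .   bit 7 = 0  t=2,i=0
  ##. -> #   bit 6 = 1  t=0,i=17
  #.# -> #   bit 5 = 1  t=0,i=5
  #.. -> .   bit 4 = 0  t=0,i=2
  .## -> .   bit 3 = 0  t=0,i=16
  .#. -> .   bit 2 = 0  t=0,i=1
  ..# -> .   bit 1 = 0  t=0,i=0
  ... -> #   bit 0 = 1  t=1,i=0
  bits 01100001 = 97

97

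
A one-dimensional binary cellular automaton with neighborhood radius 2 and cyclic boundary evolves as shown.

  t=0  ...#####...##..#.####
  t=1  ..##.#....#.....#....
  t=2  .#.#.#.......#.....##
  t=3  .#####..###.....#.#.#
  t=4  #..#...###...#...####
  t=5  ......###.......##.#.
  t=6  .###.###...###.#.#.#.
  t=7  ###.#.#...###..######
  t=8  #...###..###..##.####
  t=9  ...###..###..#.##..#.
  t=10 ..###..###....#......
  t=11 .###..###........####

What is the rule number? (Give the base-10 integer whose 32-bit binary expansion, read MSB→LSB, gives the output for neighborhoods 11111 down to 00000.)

  nb #####: next=#  (t=0,i=5, bit31=1)
  nb ####.: next=.  (t=0,i=6, bit30=0)
  nb ###.#: next=.  (t=6,i=3, bit29=0)
  nb ###..: next=.  (t=0,i=7, bit28=0)
  nb ##.##: next=#  (t=6,i=4, bit27=1)
  nb ##.#.: next=.  (t=1,i=4, bit26=0)
  nb ##..#: next=.  (t=0,i=13, bit25=0)
  nb ##...: next=.  (t=0,i=0, bit24=0)
  nb #.###: next=.  (t=0,i=17, bit23=0)
  nb #.##.: next=.  (t=9,i=15, bit22=0)
  nb #.#.#: next=#  (t=2,i=1, bit21=1)
  nb #.#..: next=#  (t=1,i=5, bit20=1)
  nb #..##: next=#  (t=3,i=7, bit19=1)
  nb #..#.: next=.  (t=0,i=14, bit18=0)
  nb #...#: next=.  (t=0,i=1, bit17=0)
  nb #....: next=.  (t=1,i=7, bit16=0)
  nb .####: next=.  (t=0,i=4, bit15=0)
  nb .###.: next=#  (t=3,i=9, bit14=1)
  nb .##.#: next=#  (t=1,i=3, bit13=1)
  nb .##..: next=.  (t=0,i=12, bit12=0)
  nb .#.##: next=#  (t=0,i=16, bit11=1)
  nb .#.#.: next=#  (t=2,i=2, bit10=1)
  nb .#..#: next=#  (t=6,i=20, bit9=1)
  nb .#...: next=.  (t=1,i=6, bit8=0)
  nb ..###: next=#  (t=0,i=3, bit7=1)
  nb ..##.: next=.  (t=0,i=11, bit6=0)
  nb ..#.#: next=.  (t=0,i=15, bit5=0)
  nb ..#..: next=.  (t=1,i=10, bit4=0)
  nb ...##: next=#  (t=0,i=2, bit3=1)
  nb ...#.: next=.  (t=1,i=9, bit2=0)
  nb ....#: next=.  (t=1,i=0, bit1=0)
  nb .....: next=#  (t=1,i=13, bit0=1)
  bits 10001000001110000110111010001001 = 2285399689

2285399689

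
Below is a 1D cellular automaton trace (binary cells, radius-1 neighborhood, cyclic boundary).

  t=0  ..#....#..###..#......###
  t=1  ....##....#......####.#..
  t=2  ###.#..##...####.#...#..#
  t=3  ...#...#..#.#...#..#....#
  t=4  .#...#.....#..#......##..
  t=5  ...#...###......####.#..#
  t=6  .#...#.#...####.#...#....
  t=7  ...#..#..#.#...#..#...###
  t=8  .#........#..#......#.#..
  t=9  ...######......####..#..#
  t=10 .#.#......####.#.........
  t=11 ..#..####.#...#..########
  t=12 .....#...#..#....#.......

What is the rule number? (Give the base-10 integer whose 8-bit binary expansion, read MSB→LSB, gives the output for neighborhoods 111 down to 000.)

  ### -> .   bit 7 = 0  t=0,i=11
  ##. -> .   bit 6 = 0  t=0,i=12
  #.# -> #   bit 5 = 1  t=1,i=21
  #.. -> .   bit 4 = 0  t=0,i=0
  .## -> #   bit 3 = 1  t=0,i=10
  .#. -> .   bit 2 = 0  t=0,i=2
  ..# -> .   bit 1 = 0  t=0,i=1
  ... -> #   bit 0 = 1  t=0,i=4
  bits 00101001 = 41

41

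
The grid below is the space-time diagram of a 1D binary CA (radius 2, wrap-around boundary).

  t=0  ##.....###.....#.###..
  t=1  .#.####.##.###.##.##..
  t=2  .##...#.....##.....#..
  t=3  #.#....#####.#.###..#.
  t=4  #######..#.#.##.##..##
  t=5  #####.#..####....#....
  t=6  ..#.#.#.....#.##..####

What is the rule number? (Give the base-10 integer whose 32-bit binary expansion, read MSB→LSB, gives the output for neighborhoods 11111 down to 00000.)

2956025131

  ##### -> #   bit 31 = 1  t=3,i=9
  ####. -> .   bit 30 = 0  t=1,i=5
  ###.# -> #   bit 29 = 1  t=1,i=6
  ###.. -> #   bit 28 = 1  t=0,i=9
  ##.## -> .   bit 27 = 0  t=1,i=7
  ##.#. -> .   bit 26 = 0  t=3,i=12
  ##..# -> .   bit 25 = 0  t=0,i=20
  ##... -> .   bit 24 = 0  t=0,i=2
  #.### -> .   bit 23 = 0  t=0,i=17
  #.##. -> .   bit 22 = 0  t=1,i=8
  #.#.# -> #   bit 21 = 1  t=3,i=0
  #.#.. -> #   bit 20 = 1  t=3,i=2
  #..## -> .   bit 19 = 0  t=0,i=21
  #..#. -> .   bit 18 = 0  t=3,i=19
  #...# -> .   bit 17 = 0  t=1,i=21
  #.... -> #   bit 16 = 1  t=0,i=3
  .#### -> .   bit 15 = 0  t=1,i=4
  .###. -> #   bit 14 = 1  t=0,i=8
  .##.# -> .   bit 13 = 0  t=1,i=9
  .##.. -> #   bit 12 = 1  t=0,i=1
  .#.## -> #   bit 11 = 1  t=0,i=16
  .#.#. -> #   bit 10 = 1  t=3,i=1
  .#..# -> .   bit 9 = 0  t=5,i=7
  .#... -> #   bit 8 = 1  t=2,i=7
  ..### -> .   bit 7 = 0  t=0,i=7
  ..##. -> .   bit 6 = 0  t=0,i=0
  ..#.# -> #   bit 5 = 1  t=0,i=15
  ..#.. -> .   bit 4 = 0  t=2,i=6
  ...## -> #   bit 3 = 1  t=0,i=6
  ...#. -> .   bit 2 = 0  t=0,i=14
  ....# -> #   bit 1 = 1  t=0,i=5
  ..... -> #   bit 0 = 1  t=0,i=4
  bits 10110000001100010101110100101011 = 2956025131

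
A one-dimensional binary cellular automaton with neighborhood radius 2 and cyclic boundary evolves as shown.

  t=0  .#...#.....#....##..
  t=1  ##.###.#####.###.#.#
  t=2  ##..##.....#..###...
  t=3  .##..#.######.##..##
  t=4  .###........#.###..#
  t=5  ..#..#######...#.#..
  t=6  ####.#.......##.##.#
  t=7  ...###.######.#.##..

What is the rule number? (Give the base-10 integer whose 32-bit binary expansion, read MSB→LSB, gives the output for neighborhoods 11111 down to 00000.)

643004063

  ##### -> .   bit 31 = 0  t=1,i=9
  ####. -> .   bit 30 = 0  t=1,i=10
  ###.# -> #   bit 29 = 1  t=1,i=1
  ###.. -> .   bit 28 = 0  t=2,i=16
  ##.## -> .   bit 27 = 0  t=1,i=2
  ##.#. -> #   bit 26 = 1  t=1,i=16
  ##..# -> #   bit 25 = 1  t=2,i=2
  ##... -> .   bit 24 = 0  t=0,i=18
  #.### -> .   bit 23 = 0  t=1,i=3
  #.##. -> #   bit 22 = 1  t=3,i=1
  #.#.# -> .   bit 21 = 0  t=1,i=17
  #.#.. -> #   bit 20 = 1  t=5,i=17
  #..## -> .   bit 19 = 0  t=2,i=3
  #..#. -> .   bit 18 = 0  t=3,i=4
  #...# -> #   bit 17 = 1  t=0,i=3
  #.... -> #   bit 16 = 1  t=0,i=7
  .#### -> .   bit 15 = 0  t=1,i=8
  .###. -> #   bit 14 = 1  t=1,i=0
  .##.# -> #   bit 13 = 1  t=3,i=19
  .##.. -> #   bit 12 = 1  t=0,i=17
  .#.## -> .   bit 11 = 0  t=1,i=18
  .#.#. -> #   bit 10 = 1  t=5,i=16
  .#..# -> #   bit 9 = 1  t=2,i=12
  .#... -> .   bit 8 = 0  t=0,i=2
  ..### -> #   bit 7 = 1  t=2,i=14
  ..##. -> .   bit 6 = 0  t=0,i=16
  ..#.# -> .   bit 5 = 0  t=3,i=5
  ..#.. -> #   bit 4 = 1  t=0,i=1
  ...## -> #   bit 3 = 1  t=0,i=15
  ...#. -> #   bit 2 = 1  t=0,i=0
  ....# -> #   bit 1 = 1  t=0,i=9
  ..... -> #   bit 0 = 1  t=0,i=8
  bits 00100110010100110111011010011111 = 643004063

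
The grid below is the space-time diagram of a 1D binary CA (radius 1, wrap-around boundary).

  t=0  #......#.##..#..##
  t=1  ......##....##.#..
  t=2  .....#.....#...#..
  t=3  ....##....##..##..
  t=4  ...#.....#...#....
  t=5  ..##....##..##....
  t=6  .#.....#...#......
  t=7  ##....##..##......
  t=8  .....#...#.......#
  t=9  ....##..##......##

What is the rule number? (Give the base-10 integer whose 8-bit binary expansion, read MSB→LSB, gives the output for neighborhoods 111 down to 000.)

6

  nb ###: next=.  (t=0,i=17, bit7=0)
  nb ##.: next=.  (t=0,i=0, bit6=0)
  nb #.#: next=.  (t=0,i=8, bit5=0)
  nb #..: next=.  (t=0,i=1, bit4=0)
  nb .##: next=.  (t=0,i=9, bit3=0)
  nb .#.: next=#  (t=0,i=7, bit2=1)
  nb ..#: next=#  (t=0,i=6, bit1=1)
  nb ...: next=.  (t=0,i=2, bit0=0)
  bits 00000110 = 6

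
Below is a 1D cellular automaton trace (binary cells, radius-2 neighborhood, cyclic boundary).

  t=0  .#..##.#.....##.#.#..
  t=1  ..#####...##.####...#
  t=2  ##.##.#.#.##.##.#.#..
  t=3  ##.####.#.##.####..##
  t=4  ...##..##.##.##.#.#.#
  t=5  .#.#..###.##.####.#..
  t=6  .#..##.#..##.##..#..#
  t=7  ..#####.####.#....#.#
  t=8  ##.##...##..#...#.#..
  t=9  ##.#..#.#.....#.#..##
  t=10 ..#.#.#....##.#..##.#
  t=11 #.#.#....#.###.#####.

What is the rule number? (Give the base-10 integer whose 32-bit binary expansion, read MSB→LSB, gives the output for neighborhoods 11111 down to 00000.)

2498421347

  #####|#  b31=1 t=1,i=4
  ####.|.  b30=0 t=1,i=5
  ###.#|.  b29=0 t=3,i=1
  ###..|#  b28=1 t=1,i=6
  ##.##|.  b27=0 t=1,i=12
  ##.#.|#  b26=1 t=0,i=6
  ##..#|.  b25=0 t=3,i=17
  ##...|.  b24=0 t=1,i=7
  #.###|#  b23=1 t=1,i=13
  #.##.|#  b22=1 t=2,i=3
  #.#.#|#  b21=1 t=0,i=16
  #.#..|.  b20=0 t=0,i=7
  #..##|#  b19=1 t=0,i=3
  #..#.|.  b18=0 t=6,i=16
  #...#|#  b17=1 t=0,i=20
  #....|.  b16=0 t=0,i=9
  .####|#  b15=1 t=1,i=3
  .###.|#  b14=1 t=5,i=7
  .##.#|#  b13=1 t=0,i=5
  .##..|.  b12=0 t=4,i=4
  .#.##|.  b11=0 t=2,i=9
  .#.#.|.  b10=0 t=0,i=17
  .#..#|#  b9=1 t=0,i=2
  .#...|.  b8=0 t=0,i=8
  ..###|.  b7=0 t=1,i=2
  ..##.|#  b6=1 t=0,i=4
  ..#.#|#  b5=1 t=5,i=1
  ..#..|.  b4=0 t=0,i=1
  ...##|.  b3=0 t=0,i=12
  ...#.|.  b2=0 t=0,i=0
  ....#|#  b1=1 t=0,i=11
  .....|#  b0=1 t=0,i=10
  bits 10010100111010101110001001100011 = 2498421347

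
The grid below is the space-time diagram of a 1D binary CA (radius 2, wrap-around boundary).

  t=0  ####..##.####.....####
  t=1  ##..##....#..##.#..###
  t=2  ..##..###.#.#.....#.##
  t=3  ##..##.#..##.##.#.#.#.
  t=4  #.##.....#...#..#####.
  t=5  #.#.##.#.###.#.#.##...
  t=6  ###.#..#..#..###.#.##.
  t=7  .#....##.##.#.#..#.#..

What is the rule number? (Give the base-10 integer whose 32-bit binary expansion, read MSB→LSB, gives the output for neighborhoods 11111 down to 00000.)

2205140274

  #####|#  b31=1 t=0,i=0
  ####.|.  b30=0 t=0,i=2
  ###.#|.  b29=0 t=2,i=8
  ###..|.  b28=0 t=0,i=3
  ##.##|.  b27=0 t=0,i=8
  ##.#.|.  b26=0 t=1,i=15
  ##..#|#  b25=1 t=0,i=4
  ##...|#  b24=1 t=0,i=13
  #.###|.  b23=0 t=0,i=9
  #.##.|#  b22=1 t=2,i=20
  #.#.#|#  b21=1 t=2,i=10
  #.#..|.  b20=0 t=1,i=16
  #..##|#  b19=1 t=0,i=5
  #..#.|#  b18=1 t=6,i=6
  #...#|#  b17=1 t=4,i=11
  #....|#  b16=1 t=0,i=14
  .####|#  b15=1 t=0,i=10
  .###.|#  b14=1 t=2,i=7
  .##.#|.  b13=0 t=0,i=7
  .##..|.  b12=0 t=1,i=5
  .#.##|.  b11=0 t=2,i=19
  .#.#.|#  b10=1 t=2,i=11
  .#..#|.  b9=0 t=1,i=11
  .#...|#  b8=1 t=2,i=13
  ..###|.  b7=0 t=0,i=18
  ..##.|.  b6=0 t=0,i=6
  ..#.#|#  b5=1 t=2,i=18
  ..#..|#  b4=1 t=1,i=10
  ...##|.  b3=0 t=0,i=17
  ...#.|.  b2=0 t=1,i=9
  ....#|#  b1=1 t=0,i=16
  .....|.  b0=0 t=0,i=15
  bits 10000011011011111100010100110010 = 2205140274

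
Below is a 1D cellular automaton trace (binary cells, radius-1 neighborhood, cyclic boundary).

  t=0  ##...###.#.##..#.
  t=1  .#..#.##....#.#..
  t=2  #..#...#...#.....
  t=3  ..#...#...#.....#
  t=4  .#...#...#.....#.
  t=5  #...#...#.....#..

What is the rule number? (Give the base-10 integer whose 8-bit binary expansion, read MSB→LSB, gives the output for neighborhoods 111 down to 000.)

  ### -> #   bit 7 = 1  t=0,i=6
  ##. -> #   bit 6 = 1  t=0,i=1
  #.# -> .   bit 5 = 0  t=0,i=8
  #.. -> .   bit 4 = 0  t=0,i=2
  .## -> .   bit 3 = 0  t=0,i=0
  .#. -> .   bit 2 = 0  t=0,i=9
  ..# -> #   bit 1 = 1  t=0,i=4
  ... -> .   bit 0 = 0  t=0,i=3
  bits 11000010 = 194

194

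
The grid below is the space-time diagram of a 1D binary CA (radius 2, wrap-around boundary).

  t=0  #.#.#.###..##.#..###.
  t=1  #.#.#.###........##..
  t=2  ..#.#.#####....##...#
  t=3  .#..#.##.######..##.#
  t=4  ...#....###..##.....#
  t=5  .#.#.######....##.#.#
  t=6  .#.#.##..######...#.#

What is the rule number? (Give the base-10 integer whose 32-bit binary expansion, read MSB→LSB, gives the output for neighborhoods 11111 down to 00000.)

1504166042

  nb #####: next=.  (t=2,i=8, bit31=0)
  nb ####.: next=#  (t=2,i=9, bit30=1)
  nb ###.#: next=.  (t=0,i=19, bit29=0)
  nb ###..: next=#  (t=0,i=8, bit28=1)
  nb ##.##: next=#  (t=3,i=8, bit27=1)
  nb ##.#.: next=.  (t=0,i=13, bit26=0)
  nb ##..#: next=.  (t=0,i=9, bit25=0)
  nb ##...: next=#  (t=1,i=9, bit24=1)
  nb #.###: next=#  (t=0,i=6, bit23=1)
  nb #.##.: next=.  (t=3,i=6, bit22=0)
  nb #.#.#: next=#  (t=0,i=0, bit21=1)
  nb #.#..: next=.  (t=0,i=14, bit20=0)
  nb #..##: next=.  (t=0,i=10, bit19=0)
  nb #..#.: next=#  (t=1,i=20, bit18=1)
  nb #...#: next=#  (t=2,i=18, bit17=1)
  nb #....: next=#  (t=1,i=10, bit16=1)
  nb .####: next=#  (t=2,i=7, bit15=1)
  nb .###.: next=#  (t=0,i=7, bit14=1)
  nb .##.#: next=.  (t=0,i=12, bit13=0)
  nb .##..: next=.  (t=1,i=18, bit12=0)
  nb .#.##: next=.  (t=0,i=5, bit11=0)
  nb .#.#.: next=.  (t=0,i=1, bit10=0)
  nb .#..#: next=.  (t=0,i=15, bit9=0)
  nb .#...: next=.  (t=4,i=0, bit8=0)
  nb ..###: next=#  (t=0,i=17, bit7=1)
  nb ..##.: next=.  (t=0,i=11, bit6=0)
  nb ..#.#: next=.  (t=1,i=0, bit5=0)
  nb ..#..: next=#  (t=2,i=20, bit4=1)
  nb ...##: next=#  (t=1,i=16, bit3=1)
  nb ...#.: next=.  (t=2,i=19, bit2=0)
  nb ....#: next=#  (t=1,i=15, bit1=1)
  nb .....: next=.  (t=1,i=11, bit0=0)
  bits 01011001101001111100000010011010 = 1504166042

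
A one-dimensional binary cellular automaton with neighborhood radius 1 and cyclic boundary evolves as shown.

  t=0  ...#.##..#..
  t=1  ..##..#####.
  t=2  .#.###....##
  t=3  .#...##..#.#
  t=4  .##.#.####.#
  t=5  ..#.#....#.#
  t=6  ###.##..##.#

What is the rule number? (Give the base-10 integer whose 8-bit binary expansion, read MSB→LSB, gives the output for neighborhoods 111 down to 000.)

  ###|.  b7=0 t=1,i=7
  ##.|#  b6=1 t=0,i=6
  #.#|.  b5=0 t=0,i=4
  #..|#  b4=1 t=0,i=7
  .##|.  b3=0 t=0,i=5
  .#.|#  b2=1 t=0,i=3
  ..#|#  b1=1 t=0,i=2
  ...|.  b0=0 t=0,i=0
  bits 01010110 = 86

86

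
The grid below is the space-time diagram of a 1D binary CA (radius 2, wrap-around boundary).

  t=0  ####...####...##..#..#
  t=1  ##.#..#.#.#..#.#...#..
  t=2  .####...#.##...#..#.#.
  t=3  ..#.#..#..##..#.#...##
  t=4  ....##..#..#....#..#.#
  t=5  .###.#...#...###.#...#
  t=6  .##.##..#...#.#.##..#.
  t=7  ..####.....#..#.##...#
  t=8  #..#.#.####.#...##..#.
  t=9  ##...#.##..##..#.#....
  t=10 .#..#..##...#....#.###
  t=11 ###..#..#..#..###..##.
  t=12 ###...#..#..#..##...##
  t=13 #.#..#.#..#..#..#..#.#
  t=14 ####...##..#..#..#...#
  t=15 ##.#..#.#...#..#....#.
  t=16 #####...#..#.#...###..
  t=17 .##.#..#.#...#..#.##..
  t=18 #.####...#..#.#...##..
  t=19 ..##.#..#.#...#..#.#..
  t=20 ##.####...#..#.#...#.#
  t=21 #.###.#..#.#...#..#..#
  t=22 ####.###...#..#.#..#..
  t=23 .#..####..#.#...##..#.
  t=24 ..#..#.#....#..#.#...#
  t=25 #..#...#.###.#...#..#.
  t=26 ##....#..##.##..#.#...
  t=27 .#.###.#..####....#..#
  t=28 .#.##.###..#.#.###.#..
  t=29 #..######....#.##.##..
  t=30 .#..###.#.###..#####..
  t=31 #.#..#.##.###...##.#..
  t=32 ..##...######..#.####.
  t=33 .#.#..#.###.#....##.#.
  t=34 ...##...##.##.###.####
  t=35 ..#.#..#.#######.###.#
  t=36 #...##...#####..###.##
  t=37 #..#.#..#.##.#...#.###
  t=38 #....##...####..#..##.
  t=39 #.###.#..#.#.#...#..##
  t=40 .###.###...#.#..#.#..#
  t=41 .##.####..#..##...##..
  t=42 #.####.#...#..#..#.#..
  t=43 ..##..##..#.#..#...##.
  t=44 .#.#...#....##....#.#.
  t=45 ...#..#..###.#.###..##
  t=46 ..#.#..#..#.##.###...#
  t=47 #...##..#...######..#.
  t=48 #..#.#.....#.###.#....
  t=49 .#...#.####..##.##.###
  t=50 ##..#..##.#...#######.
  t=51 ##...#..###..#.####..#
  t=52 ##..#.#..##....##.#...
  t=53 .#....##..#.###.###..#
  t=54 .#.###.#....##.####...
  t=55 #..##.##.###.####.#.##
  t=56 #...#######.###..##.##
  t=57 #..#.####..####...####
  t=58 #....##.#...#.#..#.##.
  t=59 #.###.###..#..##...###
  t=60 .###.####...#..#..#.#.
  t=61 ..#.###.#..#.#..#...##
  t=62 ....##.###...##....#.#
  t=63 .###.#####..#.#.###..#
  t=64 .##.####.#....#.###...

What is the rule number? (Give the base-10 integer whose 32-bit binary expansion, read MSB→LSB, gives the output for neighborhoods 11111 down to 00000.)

  #####|#  b31=1 t=0,i=1
  ####.|.  b30=0 t=0,i=2
  ###.#|.  b29=0 t=5,i=3
  ###..|#  b28=1 t=0,i=3
  ##.##|#  b27=1 t=6,i=3
  ##.#.|#  b26=1 t=1,i=2
  ##..#|.  b25=0 t=0,i=16
  ##...|.  b24=0 t=0,i=4
  #.###|#  b23=1 t=5,i=1
  #.##.|#  b22=1 t=2,i=10
  #.#.#|#  b21=1 t=1,i=8
  #.#..|#  b20=1 t=1,i=3
  #..##|.  b19=0 t=0,i=20
  #..#.|.  b18=0 t=0,i=17
  #...#|.  b17=0 t=0,i=5
  #....|#  b16=1 t=4,i=1
  .####|#  b15=1 t=0,i=0
  .###.|#  b14=1 t=5,i=2
  .##.#|#  b13=1 t=1,i=1
  .##..|#  b12=1 t=0,i=15
  .#.##|.  b11=0 t=2,i=9
  .#.#.|.  b10=0 t=1,i=7
  .#..#|#  b9=1 t=0,i=19
  .#...|.  b8=0 t=1,i=16
  ..###|.  b7=0 t=0,i=7
  ..##.|.  b6=0 t=0,i=14
  ..#.#|.  b5=0 t=1,i=6
  ..#..|.  b4=0 t=0,i=18
  ...##|#  b3=1 t=0,i=6
  ...#.|#  b2=1 t=1,i=18
  ....#|#  b1=1 t=4,i=2
  .....|#  b0=1 t=7,i=8
  bits 10011100111100011111001000001111 = 2633101839

2633101839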